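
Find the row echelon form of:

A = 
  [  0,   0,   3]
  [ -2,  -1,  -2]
Row operations:
Swap R1 ↔ R2

Resulting echelon form:
REF = 
  [ -2,  -1,  -2]
  [  0,   0,   3]

Rank = 2 (number of non-zero pivot rows).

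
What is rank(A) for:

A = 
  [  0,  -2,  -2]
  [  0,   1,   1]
rank(A) = 1

Row reduce:
R2 → R2 + (1/2)·R1
REF = 
  [  0,  -2,  -2]
  [  0,   0,   0]
Pivot columns: 2 → 1 pivot.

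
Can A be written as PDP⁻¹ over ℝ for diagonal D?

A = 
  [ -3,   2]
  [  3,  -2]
Yes

tr(A) = -5, det(A) = 0
Characteristic polynomial: λ² - tr(A)λ + det(A) = λ² + 5λ
λ² + 5λ = λ(λ + 5)
Eigenvalues: 0, -5
λ=-5: alg. mult. = 1, geom. mult. = 2 - rank(A - (-5)I) = 2 - 1 = 1
λ=0: alg. mult. = 1, geom. mult. = 2 - rank(A - (0)I) = 2 - 1 = 1
Sum of geometric multiplicities equals n, so A has n independent eigenvectors.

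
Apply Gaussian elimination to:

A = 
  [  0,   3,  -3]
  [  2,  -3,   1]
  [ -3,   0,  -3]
Row operations:
Swap R1 ↔ R2
R3 → R3 + (3/2)·R1
R3 → R3 + (3/2)·R2

Resulting echelon form:
REF = 
  [  2,  -3,   1]
  [  0,   3,  -3]
  [  0,   0,  -6]

Rank = 3 (number of non-zero pivot rows).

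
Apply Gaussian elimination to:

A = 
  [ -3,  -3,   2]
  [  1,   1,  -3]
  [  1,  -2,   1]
Row operations:
R2 → R2 + (1/3)·R1
R3 → R3 + (1/3)·R1
Swap R2 ↔ R3

Resulting echelon form:
REF = 
  [  -3,   -3,    2]
  [   0,   -3,  5/3]
  [   0,    0, -7/3]

Rank = 3 (number of non-zero pivot rows).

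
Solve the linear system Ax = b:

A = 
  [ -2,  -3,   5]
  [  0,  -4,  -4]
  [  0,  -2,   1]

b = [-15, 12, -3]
x = [0, 0, -3]

Row reduce the augmented matrix [A|b]:
R3 → R3 - (1/2)·R2
REF = 
  [ -2,  -3,   5, -15]
  [  0,  -4,  -4,  12]
  [  0,   0,   3,  -9]

Back-substitution:
x₃ = (-9) / 3 = -3
x₂ = (12 - (-4)(-3)) / (-4) = 0
x₁ = (-15 - (-3)(0) - (5)(-3)) / (-2) = 0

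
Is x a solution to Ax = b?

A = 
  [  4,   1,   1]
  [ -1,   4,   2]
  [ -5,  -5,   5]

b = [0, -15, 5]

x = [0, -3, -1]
No

Ax = [-4, -14, 10] ≠ b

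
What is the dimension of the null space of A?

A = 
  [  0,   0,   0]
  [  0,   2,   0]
nullity(A) = 2

Row reduce:
Swap R1 ↔ R2
REF = 
  [  0,   2,   0]
  [  0,   0,   0]
Pivot columns: 2 → 1 pivot.
rank(A) = 1, so nullity(A) = 3 - 1 = 2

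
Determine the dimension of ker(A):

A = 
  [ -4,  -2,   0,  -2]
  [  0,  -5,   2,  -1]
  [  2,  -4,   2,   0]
nullity(A) = 2

Row reduce:
R3 → R3 + (1/2)·R1
R3 → R3 - (1)·R2
REF = 
  [ -4,  -2,   0,  -2]
  [  0,  -5,   2,  -1]
  [  0,   0,   0,   0]
Pivot columns: 1, 2 → 2 pivots.
rank(A) = 2, so nullity(A) = 4 - 2 = 2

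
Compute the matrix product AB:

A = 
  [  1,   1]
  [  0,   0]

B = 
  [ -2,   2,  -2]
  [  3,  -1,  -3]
AB = 
  [  1,   1,  -5]
  [  0,   0,   0]

A is 2×2 and B is 2×3, so AB is 2×3. Each entry is (row of A)·(column of B):
AB[1,1] = (1)(-2) + (1)(3) = 1
AB[1,2] = (1)(2) + (1)(-1) = 1
AB[1,3] = (1)(-2) + (1)(-3) = -5
AB[2,1] = (0)(-2) + (0)(3) = 0
AB[2,2] = (0)(2) + (0)(-1) = 0
AB[2,3] = (0)(-2) + (0)(-3) = 0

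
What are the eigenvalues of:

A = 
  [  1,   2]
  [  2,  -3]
λ = -1 + 2√2, -1 - 2√2  (≈ 1.828, -3.828)

tr(A) = -2, det(A) = -7
Characteristic polynomial: λ² - tr(A)λ + det(A) = λ² + 2λ - 7
λ² + 2λ - 7 = 0  ⇒  λ = (-2 ± √((2)² - 4·(-7)))/2 = (-2 ± √(32))/2
  = -1 + 2√2,  -1 - 2√2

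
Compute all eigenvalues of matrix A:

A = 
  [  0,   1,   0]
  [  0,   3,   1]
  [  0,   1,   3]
Characteristic polynomial: det(λI - A) = λ³ - 6λ² + 8λ
The constant term is 0, so λ = 0 is a root: p(λ) = λ(λ² - 6λ + 8)
λ² - 6λ + 8 = (λ - 2)(λ - 4)

λ = 0, 4, 2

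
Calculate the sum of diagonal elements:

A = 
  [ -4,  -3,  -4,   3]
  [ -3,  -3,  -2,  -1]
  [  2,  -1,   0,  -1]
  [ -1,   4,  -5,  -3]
-10

tr(A) = -4 + -3 + 0 + -3 = -10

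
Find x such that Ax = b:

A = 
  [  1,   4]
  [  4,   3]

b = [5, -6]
x = [-3, 2]

Row reduce the augmented matrix [A|b]:
R2 → R2 - (4)·R1
REF = 
  [  1,   4,   5]
  [  0, -13, -26]

Back-substitution:
x₂ = (-26) / (-13) = 2
x₁ = (5 - (4)(2)) / 1 = -3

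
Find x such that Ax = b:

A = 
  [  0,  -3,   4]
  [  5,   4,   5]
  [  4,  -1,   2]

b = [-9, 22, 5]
Row reduce the augmented matrix [A|b]:
Swap R1 ↔ R2
R3 → R3 - (4/5)·R1
R3 → R3 - (7/5)·R2
REF = 
  [    5,     4,     5,    22]
  [    0,    -3,     4,    -9]
  [    0,     0, -38/5,     0]

Back-substitution:
x₃ = 0 / (-38/5) = 0
x₂ = (-9 - (4)(0)) / (-3) = 3
x₁ = (22 - (4)(3) - (5)(0)) / 5 = 2

x = [2, 3, 0]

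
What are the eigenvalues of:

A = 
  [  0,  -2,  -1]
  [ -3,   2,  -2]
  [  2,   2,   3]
Characteristic polynomial: det(λI - A) = λ³ - 5λ² + 6λ
The constant term is 0, so λ = 0 is a root: p(λ) = λ(λ² - 5λ + 6)
λ² - 5λ + 6 = (λ - 2)(λ - 3)

λ = 0, 3, 2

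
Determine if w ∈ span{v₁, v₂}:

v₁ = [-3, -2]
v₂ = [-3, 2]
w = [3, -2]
Yes

Form the augmented matrix and row-reduce:
[v₁|v₂|w] = 
  [ -3,  -3,   3]
  [ -2,   2,  -2]
R2 → R2 - (2/3)·R1
REF = 
  [ -3,  -3,   3]
  [  0,   4,  -4]

No row of the form [0 0 | nonzero], so the system is consistent. Back-substitution gives c₁ = 0, c₂ = -1: w = (0)·v₁ + (-1)·v₂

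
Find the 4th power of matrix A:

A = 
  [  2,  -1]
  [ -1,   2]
A^4 = 
  [ 41, -40]
  [-40,  41]

A² = A·A:
A²[1,1] = (2)(2) + (-1)(-1) = 5
A²[1,2] = (2)(-1) + (-1)(2) = -4
A²[2,1] = (-1)(2) + (2)(-1) = -4
A²[2,2] = (-1)(-1) + (2)(2) = 5
A² = 
  [  5,  -4]
  [ -4,   5]

A^3 = A^2·A:
A^3[1,1] = (5)(2) + (-4)(-1) = 14
A^3[1,2] = (5)(-1) + (-4)(2) = -13
A^3[2,1] = (-4)(2) + (5)(-1) = -13
A^3[2,2] = (-4)(-1) + (5)(2) = 14
A^3 = 
  [ 14, -13]
  [-13,  14]

A^4 = A^3·A:
A^4[1,1] = (14)(2) + (-13)(-1) = 41
A^4[1,2] = (14)(-1) + (-13)(2) = -40
A^4[2,1] = (-13)(2) + (14)(-1) = -40
A^4[2,2] = (-13)(-1) + (14)(2) = 41
A^4 = 
  [ 41, -40]
  [-40,  41]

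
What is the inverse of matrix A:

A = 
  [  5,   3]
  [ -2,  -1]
det(A) = (5)(-1) - (3)(-2) = 1
For a 2×2 matrix, A⁻¹ = (1/det(A)) · [[d, -b], [-c, a]]
    = (1) · [[-1, -3], [2, 5]]

A⁻¹ = 
  [ -1,  -3]
  [  2,   5]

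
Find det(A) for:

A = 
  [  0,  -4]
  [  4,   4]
For a 2×2 matrix, det = ad - bc = (0)(4) - (-4)(4) = 16

det(A) = 16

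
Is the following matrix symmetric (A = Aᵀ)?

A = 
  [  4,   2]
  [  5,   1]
No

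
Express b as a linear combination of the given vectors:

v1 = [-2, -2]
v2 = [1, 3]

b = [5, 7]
c1 = -2, c2 = 1

b = -2·v1 + 1·v2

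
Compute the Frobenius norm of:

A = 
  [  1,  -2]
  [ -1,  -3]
||A||_F = 3.873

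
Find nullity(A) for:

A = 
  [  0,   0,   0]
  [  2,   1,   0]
nullity(A) = 2

Row reduce:
Swap R1 ↔ R2
REF = 
  [  2,   1,   0]
  [  0,   0,   0]
Pivot columns: 1 → 1 pivot.
rank(A) = 1, so nullity(A) = 3 - 1 = 2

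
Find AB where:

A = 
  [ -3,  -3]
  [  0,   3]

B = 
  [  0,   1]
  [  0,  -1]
AB = 
  [  0,   0]
  [  0,  -3]

A is 2×2 and B is 2×2, so AB is 2×2. Each entry is (row of A)·(column of B):
AB[1,1] = (-3)(0) + (-3)(0) = 0
AB[1,2] = (-3)(1) + (-3)(-1) = 0
AB[2,1] = (0)(0) + (3)(0) = 0
AB[2,2] = (0)(1) + (3)(-1) = -3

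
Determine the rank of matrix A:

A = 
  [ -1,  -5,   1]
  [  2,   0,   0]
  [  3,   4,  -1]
Row reduce:
R2 → R2 + (2)·R1
R3 → R3 + (3)·R1
R3 → R3 - (11/10)·R2
REF = 
  [  -1,   -5,    1]
  [   0,  -10,    2]
  [   0,    0, -1/5]
Pivot columns: 1, 2, 3 → 3 pivots.

rank(A) = 3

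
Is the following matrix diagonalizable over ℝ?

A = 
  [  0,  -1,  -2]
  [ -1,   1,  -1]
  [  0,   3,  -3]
No

Characteristic polynomial: det(λI - A) = λ³ + 2λ² - λ - 9
By the rational root theorem any rational root is an integer dividing 9; none of those is a root, so p(λ) has no rational roots and hence (being an irreducible cubic) no repeated roots.
Discriminant of the cubic: Δ = -1567
Δ < 0 ⇒ one real eigenvalue and a complex-conjugate pair: λ ≈ -1.85 + 1.367i, -1.85 - 1.367i, 1.7
Has complex eigenvalues (not diagonalizable over ℝ).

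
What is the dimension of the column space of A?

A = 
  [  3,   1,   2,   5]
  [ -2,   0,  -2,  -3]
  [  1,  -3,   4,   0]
Row reduce:
R2 → R2 + (2/3)·R1
R3 → R3 - (1/3)·R1
R3 → R3 + (5)·R2
REF = 
  [   3,    1,    2,    5]
  [   0,  2/3, -2/3,  1/3]
  [   0,    0,    0,    0]
Pivot columns: 1, 2 → 2 pivots.
dim(Col(A)) = number of pivot columns = 2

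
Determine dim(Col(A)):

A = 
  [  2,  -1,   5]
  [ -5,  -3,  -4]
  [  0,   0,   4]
dim(Col(A)) = 3

Row reduce:
R2 → R2 + (5/2)·R1
REF = 
  [    2,    -1,     5]
  [    0, -11/2,  17/2]
  [    0,     0,     4]
Pivot columns: 1, 2, 3 → 3 pivots.
dim(Col(A)) = number of pivot columns = 3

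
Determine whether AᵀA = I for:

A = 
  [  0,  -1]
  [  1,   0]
Yes

AᵀA = 
  [  1,   0]
  [  0,   1]
= I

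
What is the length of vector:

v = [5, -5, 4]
8.124

||v||₂ = √((5)² + (-5)² + (4)²) = √66 = 8.124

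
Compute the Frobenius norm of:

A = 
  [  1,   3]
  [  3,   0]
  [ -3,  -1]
||A||_F = 5.385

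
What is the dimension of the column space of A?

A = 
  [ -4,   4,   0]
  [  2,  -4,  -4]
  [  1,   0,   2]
dim(Col(A)) = 2

Row reduce:
R2 → R2 + (1/2)·R1
R3 → R3 + (1/4)·R1
R3 → R3 + (1/2)·R2
REF = 
  [ -4,   4,   0]
  [  0,  -2,  -4]
  [  0,   0,   0]
Pivot columns: 1, 2 → 2 pivots.
dim(Col(A)) = number of pivot columns = 2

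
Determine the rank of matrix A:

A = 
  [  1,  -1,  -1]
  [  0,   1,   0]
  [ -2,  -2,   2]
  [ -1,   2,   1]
Row reduce:
R3 → R3 + (2)·R1
R4 → R4 + (1)·R1
R3 → R3 + (4)·R2
R4 → R4 - (1)·R2
REF = 
  [  1,  -1,  -1]
  [  0,   1,   0]
  [  0,   0,   0]
  [  0,   0,   0]
Pivot columns: 1, 2 → 2 pivots.

rank(A) = 2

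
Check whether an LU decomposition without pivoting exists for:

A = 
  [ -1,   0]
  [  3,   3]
Yes.
A[1,1] = -1 ≠ 0, so Gaussian elimination proceeds without a row swap: multiplier ℓ₂₁ = (3)/(-1) = -3, and U[2,2] = 3 - (-3)(0) = 3.
L = 
  [  1,   0]
  [ -3,   1]
U = 
  [ -1,   0]
  [  0,   3]
Check row 2 of LU: [(-3)(-1), (-3)(0) + 3] = [3, 3] = row 2 of A ✓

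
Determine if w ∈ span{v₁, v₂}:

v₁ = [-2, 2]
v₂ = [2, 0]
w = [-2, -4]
Yes

Form the augmented matrix and row-reduce:
[v₁|v₂|w] = 
  [ -2,   2,  -2]
  [  2,   0,  -4]
R2 → R2 + (1)·R1
REF = 
  [ -2,   2,  -2]
  [  0,   2,  -6]

No row of the form [0 0 | nonzero], so the system is consistent. Back-substitution gives c₁ = -2, c₂ = -3: w = (-2)·v₁ + (-3)·v₂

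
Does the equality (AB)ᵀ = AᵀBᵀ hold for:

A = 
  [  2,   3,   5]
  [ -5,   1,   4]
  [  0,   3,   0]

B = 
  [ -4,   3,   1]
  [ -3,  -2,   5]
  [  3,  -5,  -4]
No

(AB)ᵀ = 
  [ -2,  29,  -9]
  [-25, -37,  -6]
  [ -3, -16,  15]

AᵀBᵀ = 
  [-23,   4,  31]
  [ -6,   4,  -8]
  [ -8, -23,  -5]

The two matrices differ, so (AB)ᵀ ≠ AᵀBᵀ in general. The correct identity is (AB)ᵀ = BᵀAᵀ.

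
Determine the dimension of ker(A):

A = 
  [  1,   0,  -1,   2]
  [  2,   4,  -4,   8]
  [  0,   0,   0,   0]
nullity(A) = 2

Row reduce:
R2 → R2 - (2)·R1
REF = 
  [  1,   0,  -1,   2]
  [  0,   4,  -2,   4]
  [  0,   0,   0,   0]
Pivot columns: 1, 2 → 2 pivots.
rank(A) = 2, so nullity(A) = 4 - 2 = 2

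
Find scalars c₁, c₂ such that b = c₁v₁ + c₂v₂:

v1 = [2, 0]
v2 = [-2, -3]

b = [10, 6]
c1 = 3, c2 = -2

b = 3·v1 + -2·v2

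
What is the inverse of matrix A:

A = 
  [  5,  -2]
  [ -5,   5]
det(A) = (5)(5) - (-2)(-5) = 15
For a 2×2 matrix, A⁻¹ = (1/det(A)) · [[d, -b], [-c, a]]
    = (1/15) · [[5, 2], [5, 5]]

A⁻¹ = 
  [ 1/3, 2/15]
  [ 1/3,  1/3]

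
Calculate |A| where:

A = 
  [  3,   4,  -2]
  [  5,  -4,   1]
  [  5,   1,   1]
Cofactor expansion along row 1:
det(A) = (3)·((-4)(1) - (1)(1)) - (4)·((5)(1) - (1)(5)) + (-2)·((5)(1) - (-4)(5))
  = (3)(-5) - (4)(0) + (-2)(25)
  = -65

det(A) = -65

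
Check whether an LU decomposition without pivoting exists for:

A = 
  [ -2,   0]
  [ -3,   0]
Yes.
A[1,1] = -2 ≠ 0, so Gaussian elimination proceeds without a row swap: multiplier ℓ₂₁ = (-3)/(-2) = 3/2, and U[2,2] = 0 - (3/2)(0) = 0.
L = 
  [  1,   0]
  [3/2,   1]
U = 
  [ -2,   0]
  [  0,   0]
Check row 2 of LU: [(3/2)(-2), (3/2)(0) + 0] = [-3, 0] = row 2 of A ✓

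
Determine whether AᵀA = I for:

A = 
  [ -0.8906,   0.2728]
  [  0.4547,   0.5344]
No

AᵀA = 
  [  0.9999,   0]
  [  0,   0.3600]
≠ I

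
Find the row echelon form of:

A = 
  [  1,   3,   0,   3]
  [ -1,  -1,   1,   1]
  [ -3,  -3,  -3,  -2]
Row operations:
R2 → R2 + (1)·R1
R3 → R3 + (3)·R1
R3 → R3 - (3)·R2

Resulting echelon form:
REF = 
  [  1,   3,   0,   3]
  [  0,   2,   1,   4]
  [  0,   0,  -6,  -5]

Rank = 3 (number of non-zero pivot rows).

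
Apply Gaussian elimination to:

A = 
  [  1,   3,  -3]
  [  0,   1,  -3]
Row operations:
No row operations needed (already in echelon form).

Resulting echelon form:
REF = 
  [  1,   3,  -3]
  [  0,   1,  -3]

Rank = 2 (number of non-zero pivot rows).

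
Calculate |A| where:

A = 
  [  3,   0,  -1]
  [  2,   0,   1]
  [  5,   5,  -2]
Cofactor expansion along row 1:
det(A) = (3)·((0)(-2) - (1)(5)) - (0)·((2)(-2) - (1)(5)) + (-1)·((2)(5) - (0)(5))
  = (3)(-5) - (0)(-9) + (-1)(10)
  = -25

det(A) = -25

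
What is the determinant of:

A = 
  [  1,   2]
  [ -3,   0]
6

For a 2×2 matrix, det = ad - bc = (1)(0) - (2)(-3) = 6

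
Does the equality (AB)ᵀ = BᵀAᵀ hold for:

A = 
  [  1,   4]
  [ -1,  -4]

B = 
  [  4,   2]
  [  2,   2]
Yes

(AB)ᵀ = 
  [ 12, -12]
  [ 10, -10]

BᵀAᵀ = 
  [ 12, -12]
  [ 10, -10]

Both sides are equal — this is the standard identity (AB)ᵀ = BᵀAᵀ, which holds for all A, B.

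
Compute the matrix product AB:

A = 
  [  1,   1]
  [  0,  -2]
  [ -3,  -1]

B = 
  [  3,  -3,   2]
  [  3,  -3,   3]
AB = 
  [  6,  -6,   5]
  [ -6,   6,  -6]
  [-12,  12,  -9]

A is 3×2 and B is 2×3, so AB is 3×3. Each entry is (row of A)·(column of B):
AB[1,1] = (1)(3) + (1)(3) = 6
AB[1,2] = (1)(-3) + (1)(-3) = -6
AB[1,3] = (1)(2) + (1)(3) = 5
AB[2,1] = (0)(3) + (-2)(3) = -6
AB[2,2] = (0)(-3) + (-2)(-3) = 6
AB[2,3] = (0)(2) + (-2)(3) = -6
AB[3,1] = (-3)(3) + (-1)(3) = -12
AB[3,2] = (-3)(-3) + (-1)(-3) = 12
AB[3,3] = (-3)(2) + (-1)(3) = -9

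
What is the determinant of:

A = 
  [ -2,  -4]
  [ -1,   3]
-10

For a 2×2 matrix, det = ad - bc = (-2)(3) - (-4)(-1) = -10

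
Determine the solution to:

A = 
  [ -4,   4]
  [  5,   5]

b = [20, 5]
x = [-2, 3]

Row reduce the augmented matrix [A|b]:
R2 → R2 + (5/4)·R1
REF = 
  [ -4,   4,  20]
  [  0,  10,  30]

Back-substitution:
x₂ = 30 / 10 = 3
x₁ = (20 - (4)(3)) / (-4) = -2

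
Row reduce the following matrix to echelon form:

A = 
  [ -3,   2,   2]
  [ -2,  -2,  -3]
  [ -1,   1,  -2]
Row operations:
R2 → R2 - (2/3)·R1
R3 → R3 - (1/3)·R1
R3 → R3 + (1/10)·R2

Resulting echelon form:
REF = 
  [    -3,      2,      2]
  [     0,  -10/3,  -13/3]
  [     0,      0, -31/10]

Rank = 3 (number of non-zero pivot rows).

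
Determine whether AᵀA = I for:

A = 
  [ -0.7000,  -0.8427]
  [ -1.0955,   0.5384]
No

AᵀA = 
  [  1.6901,   0.0001]
  [  0.0001,   1]
≠ I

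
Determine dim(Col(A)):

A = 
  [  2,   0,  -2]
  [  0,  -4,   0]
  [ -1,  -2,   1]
Row reduce:
R3 → R3 + (1/2)·R1
R3 → R3 - (1/2)·R2
REF = 
  [  2,   0,  -2]
  [  0,  -4,   0]
  [  0,   0,   0]
Pivot columns: 1, 2 → 2 pivots.
dim(Col(A)) = number of pivot columns = 2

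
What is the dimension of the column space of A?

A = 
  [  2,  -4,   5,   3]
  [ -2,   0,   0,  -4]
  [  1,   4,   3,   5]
dim(Col(A)) = 3

Row reduce:
R2 → R2 + (1)·R1
R3 → R3 - (1/2)·R1
R3 → R3 + (3/2)·R2
REF = 
  [  2,  -4,   5,   3]
  [  0,  -4,   5,  -1]
  [  0,   0,   8,   2]
Pivot columns: 1, 2, 3 → 3 pivots.
dim(Col(A)) = number of pivot columns = 3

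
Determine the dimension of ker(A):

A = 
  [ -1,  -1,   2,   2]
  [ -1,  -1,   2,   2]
nullity(A) = 3

Row reduce:
R2 → R2 - (1)·R1
REF = 
  [ -1,  -1,   2,   2]
  [  0,   0,   0,   0]
Pivot columns: 1 → 1 pivot.
rank(A) = 1, so nullity(A) = 4 - 1 = 3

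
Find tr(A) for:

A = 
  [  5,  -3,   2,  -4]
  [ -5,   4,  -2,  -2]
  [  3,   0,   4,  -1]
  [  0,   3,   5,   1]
14

tr(A) = 5 + 4 + 4 + 1 = 14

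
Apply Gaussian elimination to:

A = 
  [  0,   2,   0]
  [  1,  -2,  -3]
Row operations:
Swap R1 ↔ R2

Resulting echelon form:
REF = 
  [  1,  -2,  -3]
  [  0,   2,   0]

Rank = 2 (number of non-zero pivot rows).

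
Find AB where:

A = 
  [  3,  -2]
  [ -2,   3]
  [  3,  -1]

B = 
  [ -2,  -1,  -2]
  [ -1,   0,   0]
A is 3×2 and B is 2×3, so AB is 3×3. Each entry is (row of A)·(column of B):
AB[1,1] = (3)(-2) + (-2)(-1) = -4
AB[1,2] = (3)(-1) + (-2)(0) = -3
AB[1,3] = (3)(-2) + (-2)(0) = -6
AB[2,1] = (-2)(-2) + (3)(-1) = 1
AB[2,2] = (-2)(-1) + (3)(0) = 2
AB[2,3] = (-2)(-2) + (3)(0) = 4
AB[3,1] = (3)(-2) + (-1)(-1) = -5
AB[3,2] = (3)(-1) + (-1)(0) = -3
AB[3,3] = (3)(-2) + (-1)(0) = -6

AB = 
  [ -4,  -3,  -6]
  [  1,   2,   4]
  [ -5,  -3,  -6]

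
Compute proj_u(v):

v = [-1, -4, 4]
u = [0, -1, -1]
v·u = (-1)(0) + (-4)(-1) + (4)(-1) = 0
u·u = (0)² + (-1)² + (-1)² = 2
proj_u(v) = (v·u / u·u) × u = (0/2) × u = (0) × u

proj_u(v) = [0, 0, 0]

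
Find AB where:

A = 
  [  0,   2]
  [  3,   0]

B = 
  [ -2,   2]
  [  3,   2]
A is 2×2 and B is 2×2, so AB is 2×2. Each entry is (row of A)·(column of B):
AB[1,1] = (0)(-2) + (2)(3) = 6
AB[1,2] = (0)(2) + (2)(2) = 4
AB[2,1] = (3)(-2) + (0)(3) = -6
AB[2,2] = (3)(2) + (0)(2) = 6

AB = 
  [  6,   4]
  [ -6,   6]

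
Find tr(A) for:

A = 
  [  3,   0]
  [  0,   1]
4

tr(A) = 3 + 1 = 4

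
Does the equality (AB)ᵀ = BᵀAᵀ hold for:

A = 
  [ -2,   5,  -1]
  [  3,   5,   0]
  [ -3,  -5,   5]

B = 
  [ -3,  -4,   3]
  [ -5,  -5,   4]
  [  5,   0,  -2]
Yes

(AB)ᵀ = 
  [-24, -34,  59]
  [-17, -37,  37]
  [ 16,  29, -39]

BᵀAᵀ = 
  [-24, -34,  59]
  [-17, -37,  37]
  [ 16,  29, -39]

Both sides are equal — this is the standard identity (AB)ᵀ = BᵀAᵀ, which holds for all A, B.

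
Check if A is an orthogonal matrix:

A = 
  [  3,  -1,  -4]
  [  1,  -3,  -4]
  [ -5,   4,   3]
No

AᵀA = 
  [ 35, -26, -31]
  [-26,  26,  28]
  [-31,  28,  41]
≠ I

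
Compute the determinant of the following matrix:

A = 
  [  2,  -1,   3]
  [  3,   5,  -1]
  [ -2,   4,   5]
137

Cofactor expansion along row 1:
det(A) = (2)·((5)(5) - (-1)(4)) - (-1)·((3)(5) - (-1)(-2)) + (3)·((3)(4) - (5)(-2))
  = (2)(29) - (-1)(13) + (3)(22)
  = 137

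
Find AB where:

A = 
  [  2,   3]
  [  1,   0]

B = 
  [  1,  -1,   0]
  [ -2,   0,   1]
AB = 
  [ -4,  -2,   3]
  [  1,  -1,   0]

A is 2×2 and B is 2×3, so AB is 2×3. Each entry is (row of A)·(column of B):
AB[1,1] = (2)(1) + (3)(-2) = -4
AB[1,2] = (2)(-1) + (3)(0) = -2
AB[1,3] = (2)(0) + (3)(1) = 3
AB[2,1] = (1)(1) + (0)(-2) = 1
AB[2,2] = (1)(-1) + (0)(0) = -1
AB[2,3] = (1)(0) + (0)(1) = 0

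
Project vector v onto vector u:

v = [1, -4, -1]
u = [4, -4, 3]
proj_u(v) = [68/41, -68/41, 51/41]

v·u = (1)(4) + (-4)(-4) + (-1)(3) = 17
u·u = (4)² + (-4)² + (3)² = 41
proj_u(v) = (v·u / u·u) × u = (17/41) × u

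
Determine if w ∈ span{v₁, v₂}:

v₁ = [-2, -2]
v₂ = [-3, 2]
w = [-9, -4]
Yes

Form the augmented matrix and row-reduce:
[v₁|v₂|w] = 
  [ -2,  -3,  -9]
  [ -2,   2,  -4]
R2 → R2 - (1)·R1
REF = 
  [ -2,  -3,  -9]
  [  0,   5,   5]

No row of the form [0 0 | nonzero], so the system is consistent. Back-substitution gives c₁ = 3, c₂ = 1: w = (3)·v₁ + (1)·v₂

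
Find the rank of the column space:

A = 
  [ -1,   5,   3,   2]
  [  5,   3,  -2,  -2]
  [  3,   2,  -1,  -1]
Row reduce:
R2 → R2 + (5)·R1
R3 → R3 + (3)·R1
R3 → R3 - (17/28)·R2
REF = 
  [  -1,    5,    3,    2]
  [   0,   28,   13,    8]
  [   0,    0, 3/28,  1/7]
Pivot columns: 1, 2, 3 → 3 pivots.
dim(Col(A)) = number of pivot columns = 3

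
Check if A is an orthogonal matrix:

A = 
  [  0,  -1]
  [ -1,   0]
Yes

AᵀA = 
  [  1,   0]
  [  0,   1]
= I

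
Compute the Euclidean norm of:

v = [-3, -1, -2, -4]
5.477

||v||₂ = √((-3)² + (-1)² + (-2)² + (-4)²) = √30 = 5.477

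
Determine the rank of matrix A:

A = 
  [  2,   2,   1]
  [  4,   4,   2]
rank(A) = 1

Row reduce:
R2 → R2 - (2)·R1
REF = 
  [  2,   2,   1]
  [  0,   0,   0]
Pivot columns: 1 → 1 pivot.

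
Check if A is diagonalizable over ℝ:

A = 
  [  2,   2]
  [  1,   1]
Yes

tr(A) = 3, det(A) = 0
Characteristic polynomial: λ² - tr(A)λ + det(A) = λ² - 3λ
λ² - 3λ = λ(λ - 3)
Eigenvalues: 3, 0
λ=0: alg. mult. = 1, geom. mult. = 2 - rank(A - (0)I) = 2 - 1 = 1
λ=3: alg. mult. = 1, geom. mult. = 2 - rank(A - (3)I) = 2 - 1 = 1
Sum of geometric multiplicities equals n, so A has n independent eigenvectors.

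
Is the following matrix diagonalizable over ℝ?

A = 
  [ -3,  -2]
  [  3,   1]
No

tr(A) = -2, det(A) = 3
Characteristic polynomial: λ² - tr(A)λ + det(A) = λ² + 2λ + 3
λ² + 2λ + 3 = 0  ⇒  λ = (-2 ± √((2)² - 4·(3)))/2 = (-2 ± √(-8))/2
  = -1 + i√2,  -1 - i√2
Eigenvalues: -1 + i√2, -1 - i√2  (≈ -1 + 1.414i, -1 - 1.414i)
Has complex eigenvalues (not diagonalizable over ℝ).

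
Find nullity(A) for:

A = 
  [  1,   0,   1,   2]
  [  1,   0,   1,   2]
nullity(A) = 3

Row reduce:
R2 → R2 - (1)·R1
REF = 
  [  1,   0,   1,   2]
  [  0,   0,   0,   0]
Pivot columns: 1 → 1 pivot.
rank(A) = 1, so nullity(A) = 4 - 1 = 3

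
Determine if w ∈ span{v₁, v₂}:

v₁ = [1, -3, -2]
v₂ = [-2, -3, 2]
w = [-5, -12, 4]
Yes

Form the augmented matrix and row-reduce:
[v₁|v₂|w] = 
  [  1,  -2,  -5]
  [ -3,  -3, -12]
  [ -2,   2,   4]
R2 → R2 + (3)·R1
R3 → R3 + (2)·R1
R3 → R3 - (2/9)·R2
REF = 
  [  1,  -2,  -5]
  [  0,  -9, -27]
  [  0,   0,   0]

No row of the form [0 0 | nonzero], so the system is consistent. Back-substitution gives c₁ = 1, c₂ = 3: w = (1)·v₁ + (3)·v₂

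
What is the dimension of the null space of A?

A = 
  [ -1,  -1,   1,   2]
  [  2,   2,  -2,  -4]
nullity(A) = 3

Row reduce:
R2 → R2 + (2)·R1
REF = 
  [ -1,  -1,   1,   2]
  [  0,   0,   0,   0]
Pivot columns: 1 → 1 pivot.
rank(A) = 1, so nullity(A) = 4 - 1 = 3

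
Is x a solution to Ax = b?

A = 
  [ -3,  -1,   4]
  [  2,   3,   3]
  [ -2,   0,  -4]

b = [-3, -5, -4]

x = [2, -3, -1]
No

Ax = [-7, -8, 0] ≠ b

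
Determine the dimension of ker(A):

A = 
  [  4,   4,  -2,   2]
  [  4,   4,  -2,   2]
nullity(A) = 3

Row reduce:
R2 → R2 - (1)·R1
REF = 
  [  4,   4,  -2,   2]
  [  0,   0,   0,   0]
Pivot columns: 1 → 1 pivot.
rank(A) = 1, so nullity(A) = 4 - 1 = 3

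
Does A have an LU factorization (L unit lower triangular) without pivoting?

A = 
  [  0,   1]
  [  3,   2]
No.
A[1,1] = 0 but A[2,1] = 3 ≠ 0. Any LU with L unit lower triangular has (LU)[1,1] = U[1,1] and (LU)[2,1] = L[2,1]·U[1,1]; matching A forces U[1,1] = 0, which then forces (LU)[2,1] = 0 ≠ 3. A row swap (pivoting) is required.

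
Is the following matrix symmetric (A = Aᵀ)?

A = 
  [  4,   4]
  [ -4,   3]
No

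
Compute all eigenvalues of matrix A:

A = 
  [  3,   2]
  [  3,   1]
tr(A) = 4, det(A) = -3
Characteristic polynomial: λ² - tr(A)λ + det(A) = λ² - 4λ - 3
λ² - 4λ - 3 = 0  ⇒  λ = (4 ± √((-4)² - 4·(-3)))/2 = (4 ± √(28))/2
  = 2 + √7,  2 - √7

λ = 2 + √7, 2 - √7  (≈ 4.646, -0.6458)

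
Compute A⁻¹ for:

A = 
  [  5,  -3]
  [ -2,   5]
det(A) = (5)(5) - (-3)(-2) = 19
For a 2×2 matrix, A⁻¹ = (1/det(A)) · [[d, -b], [-c, a]]
    = (1/19) · [[5, 3], [2, 5]]

A⁻¹ = 
  [5/19, 3/19]
  [2/19, 5/19]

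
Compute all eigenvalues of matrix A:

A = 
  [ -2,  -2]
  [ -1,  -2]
tr(A) = -4, det(A) = 2
Characteristic polynomial: λ² - tr(A)λ + det(A) = λ² + 4λ + 2
λ² + 4λ + 2 = 0  ⇒  λ = (-4 ± √((4)² - 4·(2)))/2 = (-4 ± √(8))/2
  = -2 + √2,  -2 - √2

λ = -2 + √2, -2 - √2  (≈ -0.5858, -3.414)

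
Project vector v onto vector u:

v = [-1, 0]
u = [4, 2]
proj_u(v) = [-4/5, -2/5]

v·u = (-1)(4) + (0)(2) = -4
u·u = (4)² + (2)² = 20
proj_u(v) = (v·u / u·u) × u = (-4/20) × u = (-1/5) × u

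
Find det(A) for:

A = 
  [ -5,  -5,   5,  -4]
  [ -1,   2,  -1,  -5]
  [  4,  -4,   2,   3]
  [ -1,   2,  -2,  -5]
171

Cofactor expansion along row 1: det(A) = a₁₁M₁₁ - a₁₂M₁₂ + a₁₃M₁₃ - a₁₄M₁₄

M₁₁ = det[[2, -1, -5]; [-4, 2, 3]; [2, -2, -5]]
  = (2)·((2)(-5) - (3)(-2)) - (-1)·((-4)(-5) - (3)(2)) + (-5)·((-4)(-2) - (2)(2))
  = (2)(-4) - (-1)(14) + (-5)(4)
  = -14
M₁₂ = det[[-1, -1, -5]; [4, 2, 3]; [-1, -2, -5]]
  = (-1)·((2)(-5) - (3)(-2)) - (-1)·((4)(-5) - (3)(-1)) + (-5)·((4)(-2) - (2)(-1))
  = (-1)(-4) - (-1)(-17) + (-5)(-6)
  = 17
M₁₃ = det[[-1, 2, -5]; [4, -4, 3]; [-1, 2, -5]]
  = (-1)·((-4)(-5) - (3)(2)) - (2)·((4)(-5) - (3)(-1)) + (-5)·((4)(2) - (-4)(-1))
  = (-1)(14) - (2)(-17) + (-5)(4)
  = 0
M₁₄ = det[[-1, 2, -1]; [4, -4, 2]; [-1, 2, -2]]
  = (-1)·((-4)(-2) - (2)(2)) - (2)·((4)(-2) - (2)(-1)) + (-1)·((4)(2) - (-4)(-1))
  = (-1)(4) - (2)(-6) + (-1)(4)
  = 4

det(A) = (-5)(-14) - (-5)(17) + (5)(0) - (-4)(4) = 171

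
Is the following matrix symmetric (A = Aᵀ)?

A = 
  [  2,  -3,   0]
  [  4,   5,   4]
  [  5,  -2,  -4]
No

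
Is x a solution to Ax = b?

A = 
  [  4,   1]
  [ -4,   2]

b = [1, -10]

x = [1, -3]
Yes

Ax = [1, -10] = b ✓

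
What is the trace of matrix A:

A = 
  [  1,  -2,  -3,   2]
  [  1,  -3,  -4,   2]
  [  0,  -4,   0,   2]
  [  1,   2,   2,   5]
3

tr(A) = 1 + -3 + 0 + 5 = 3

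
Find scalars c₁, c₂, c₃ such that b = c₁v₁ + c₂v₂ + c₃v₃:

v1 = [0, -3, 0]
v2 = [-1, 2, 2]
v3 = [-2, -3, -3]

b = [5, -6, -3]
c1 = 1, c2 = -3, c3 = -1

b = 1·v1 + -3·v2 + -1·v3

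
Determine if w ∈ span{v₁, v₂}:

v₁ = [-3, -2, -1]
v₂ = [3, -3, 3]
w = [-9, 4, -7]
Yes

Form the augmented matrix and row-reduce:
[v₁|v₂|w] = 
  [ -3,   3,  -9]
  [ -2,  -3,   4]
  [ -1,   3,  -7]
R2 → R2 - (2/3)·R1
R3 → R3 - (1/3)·R1
R3 → R3 + (2/5)·R2
REF = 
  [ -3,   3,  -9]
  [  0,  -5,  10]
  [  0,   0,   0]

No row of the form [0 0 | nonzero], so the system is consistent. Back-substitution gives c₁ = 1, c₂ = -2: w = (1)·v₁ + (-2)·v₂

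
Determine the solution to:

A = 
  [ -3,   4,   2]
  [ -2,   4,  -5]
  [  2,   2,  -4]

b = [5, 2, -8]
Row reduce the augmented matrix [A|b]:
R2 → R2 - (2/3)·R1
R3 → R3 + (2/3)·R1
R3 → R3 - (7/2)·R2
REF = 
  [   -3,     4,     2,     5]
  [    0,   4/3, -19/3,  -4/3]
  [    0,     0,  39/2,     0]

Back-substitution:
x₃ = 0 / (39/2) = 0
x₂ = (-4/3 - (-19/3)(0)) / (4/3) = -1
x₁ = (5 - (4)(-1) - (2)(0)) / (-3) = -3

x = [-3, -1, 0]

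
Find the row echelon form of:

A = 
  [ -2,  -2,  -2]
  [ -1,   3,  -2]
Row operations:
R2 → R2 - (1/2)·R1

Resulting echelon form:
REF = 
  [ -2,  -2,  -2]
  [  0,   4,  -1]

Rank = 2 (number of non-zero pivot rows).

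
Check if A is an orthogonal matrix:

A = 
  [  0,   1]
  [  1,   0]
Yes

AᵀA = 
  [  1,   0]
  [  0,   1]
= I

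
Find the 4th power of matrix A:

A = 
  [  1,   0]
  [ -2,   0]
A^4 = 
  [  1,   0]
  [ -2,   0]

A² = A·A:
A²[1,1] = (1)(1) + (0)(-2) = 1
A²[1,2] = (1)(0) + (0)(0) = 0
A²[2,1] = (-2)(1) + (0)(-2) = -2
A²[2,2] = (-2)(0) + (0)(0) = 0
A² = 
  [  1,   0]
  [ -2,   0]

A^3 = A^2·A:
A^3[1,1] = (1)(1) + (0)(-2) = 1
A^3[1,2] = (1)(0) + (0)(0) = 0
A^3[2,1] = (-2)(1) + (0)(-2) = -2
A^3[2,2] = (-2)(0) + (0)(0) = 0
A^3 = 
  [  1,   0]
  [ -2,   0]

A^4 = A^3·A:
A^4[1,1] = (1)(1) + (0)(-2) = 1
A^4[1,2] = (1)(0) + (0)(0) = 0
A^4[2,1] = (-2)(1) + (0)(-2) = -2
A^4[2,2] = (-2)(0) + (0)(0) = 0
A^4 = 
  [  1,   0]
  [ -2,   0]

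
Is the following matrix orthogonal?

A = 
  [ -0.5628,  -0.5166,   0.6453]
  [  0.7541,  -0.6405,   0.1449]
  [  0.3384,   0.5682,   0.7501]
Yes

AᵀA = 
  [  0.9999,   0,  -0.0001]
  [  0,   1,   0]
  [ -0.0001,   0,   1.0001]
≈ I (equal to I up to the 4-dp rounding of the entries)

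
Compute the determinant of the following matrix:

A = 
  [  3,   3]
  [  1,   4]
For a 2×2 matrix, det = ad - bc = (3)(4) - (3)(1) = 9

det(A) = 9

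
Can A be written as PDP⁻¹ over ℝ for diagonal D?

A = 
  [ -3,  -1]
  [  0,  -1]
Yes

tr(A) = -4, det(A) = 3
Characteristic polynomial: λ² - tr(A)λ + det(A) = λ² + 4λ + 3
λ² + 4λ + 3 = (λ + 3)(λ + 1)
Eigenvalues: -1, -3
λ=-3: alg. mult. = 1, geom. mult. = 2 - rank(A - (-3)I) = 2 - 1 = 1
λ=-1: alg. mult. = 1, geom. mult. = 2 - rank(A - (-1)I) = 2 - 1 = 1
Sum of geometric multiplicities equals n, so A has n independent eigenvectors.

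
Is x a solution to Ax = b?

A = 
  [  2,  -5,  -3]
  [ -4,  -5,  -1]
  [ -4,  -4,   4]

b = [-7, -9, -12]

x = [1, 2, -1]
No

Ax = [-5, -13, -16] ≠ b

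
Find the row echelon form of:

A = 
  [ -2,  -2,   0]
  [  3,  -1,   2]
Row operations:
R2 → R2 + (3/2)·R1

Resulting echelon form:
REF = 
  [ -2,  -2,   0]
  [  0,  -4,   2]

Rank = 2 (number of non-zero pivot rows).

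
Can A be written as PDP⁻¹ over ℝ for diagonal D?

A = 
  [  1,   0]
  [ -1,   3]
Yes

tr(A) = 4, det(A) = 3
Characteristic polynomial: λ² - tr(A)λ + det(A) = λ² - 4λ + 3
λ² - 4λ + 3 = (λ - 1)(λ - 3)
Eigenvalues: 3, 1
λ=1: alg. mult. = 1, geom. mult. = 2 - rank(A - (1)I) = 2 - 1 = 1
λ=3: alg. mult. = 1, geom. mult. = 2 - rank(A - (3)I) = 2 - 1 = 1
Sum of geometric multiplicities equals n, so A has n independent eigenvectors.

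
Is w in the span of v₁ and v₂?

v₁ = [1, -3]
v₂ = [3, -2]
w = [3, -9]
Yes

Form the augmented matrix and row-reduce:
[v₁|v₂|w] = 
  [  1,   3,   3]
  [ -3,  -2,  -9]
R2 → R2 + (3)·R1
REF = 
  [  1,   3,   3]
  [  0,   7,   0]

No row of the form [0 0 | nonzero], so the system is consistent. Back-substitution gives c₁ = 3, c₂ = 0: w = (3)·v₁ + (0)·v₂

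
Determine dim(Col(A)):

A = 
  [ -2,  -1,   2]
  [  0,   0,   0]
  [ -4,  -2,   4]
dim(Col(A)) = 1

Row reduce:
R3 → R3 - (2)·R1
REF = 
  [ -2,  -1,   2]
  [  0,   0,   0]
  [  0,   0,   0]
Pivot columns: 1 → 1 pivot.
dim(Col(A)) = number of pivot columns = 1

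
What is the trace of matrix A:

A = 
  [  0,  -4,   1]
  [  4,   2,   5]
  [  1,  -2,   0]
2

tr(A) = 0 + 2 + 0 = 2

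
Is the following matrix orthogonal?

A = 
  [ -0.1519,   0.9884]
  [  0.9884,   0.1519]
Yes

AᵀA = 
  [  1,   0]
  [  0,   1]
≈ I (equal to I up to the 4-dp rounding of the entries)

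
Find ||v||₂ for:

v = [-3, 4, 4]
6.403

||v||₂ = √((-3)² + (4)² + (4)²) = √41 = 6.403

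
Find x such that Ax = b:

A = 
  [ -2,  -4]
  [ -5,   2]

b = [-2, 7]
x = [-1, 1]

Row reduce the augmented matrix [A|b]:
R2 → R2 - (5/2)·R1
REF = 
  [ -2,  -4,  -2]
  [  0,  12,  12]

Back-substitution:
x₂ = 12 / 12 = 1
x₁ = (-2 - (-4)(1)) / (-2) = -1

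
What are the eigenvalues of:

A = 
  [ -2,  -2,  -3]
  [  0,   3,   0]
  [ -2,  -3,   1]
Characteristic polynomial: det(λI - A) = λ³ - 2λ² - 11λ + 24
Testing integer divisors of the constant term: p(3) = 0, so (λ - 3) is a factor:
p(λ) = (λ - 3)(λ² + λ - 8)
λ² + λ - 8 = 0  ⇒  λ = (-1 ± √((1)² - 4·(-8)))/2 = (-1 ± √(33))/2
  = (-1 + √33)/2,  (-1 - √33)/2

λ = 3, (-1 + √33)/2, (-1 - √33)/2  (≈ 3, 2.372, -3.372)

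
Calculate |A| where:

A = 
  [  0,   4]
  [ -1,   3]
For a 2×2 matrix, det = ad - bc = (0)(3) - (4)(-1) = 4

det(A) = 4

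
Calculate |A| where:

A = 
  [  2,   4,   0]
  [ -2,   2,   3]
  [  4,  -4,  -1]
60

Cofactor expansion along row 1:
det(A) = (2)·((2)(-1) - (3)(-4)) - (4)·((-2)(-1) - (3)(4)) + (0)·((-2)(-4) - (2)(4))
  = (2)(10) - (4)(-10) + (0)(0)
  = 60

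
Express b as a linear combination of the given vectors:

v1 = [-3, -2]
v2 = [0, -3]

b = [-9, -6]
c1 = 3, c2 = 0

b = 3·v1 + 0·v2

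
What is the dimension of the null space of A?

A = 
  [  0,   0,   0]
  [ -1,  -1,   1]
nullity(A) = 2

Row reduce:
Swap R1 ↔ R2
REF = 
  [ -1,  -1,   1]
  [  0,   0,   0]
Pivot columns: 1 → 1 pivot.
rank(A) = 1, so nullity(A) = 3 - 1 = 2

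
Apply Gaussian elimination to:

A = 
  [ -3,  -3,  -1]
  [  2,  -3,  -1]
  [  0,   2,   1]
Row operations:
R2 → R2 + (2/3)·R1
R3 → R3 + (2/5)·R2

Resulting echelon form:
REF = 
  [  -3,   -3,   -1]
  [   0,   -5, -5/3]
  [   0,    0,  1/3]

Rank = 3 (number of non-zero pivot rows).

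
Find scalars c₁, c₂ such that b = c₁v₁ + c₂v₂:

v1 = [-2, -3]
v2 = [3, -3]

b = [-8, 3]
c1 = 1, c2 = -2

b = 1·v1 + -2·v2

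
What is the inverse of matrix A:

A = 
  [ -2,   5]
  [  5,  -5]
det(A) = (-2)(-5) - (5)(5) = -15
For a 2×2 matrix, A⁻¹ = (1/det(A)) · [[d, -b], [-c, a]]
    = (-1/15) · [[-5, -5], [-5, -2]]

A⁻¹ = 
  [ 1/3,  1/3]
  [ 1/3, 2/15]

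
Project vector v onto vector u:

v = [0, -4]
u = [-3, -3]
proj_u(v) = [-2, -2]

v·u = (0)(-3) + (-4)(-3) = 12
u·u = (-3)² + (-3)² = 18
proj_u(v) = (v·u / u·u) × u = (12/18) × u = (2/3) × u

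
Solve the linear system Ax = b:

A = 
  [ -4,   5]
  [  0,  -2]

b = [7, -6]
Row reduce the augmented matrix [A|b]:
(already in echelon form)
REF = 
  [ -4,   5,   7]
  [  0,  -2,  -6]

Back-substitution:
x₂ = (-6) / (-2) = 3
x₁ = (7 - (5)(3)) / (-4) = 2

x = [2, 3]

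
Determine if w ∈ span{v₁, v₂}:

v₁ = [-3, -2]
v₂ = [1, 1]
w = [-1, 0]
Yes

Form the augmented matrix and row-reduce:
[v₁|v₂|w] = 
  [ -3,   1,  -1]
  [ -2,   1,   0]
R2 → R2 - (2/3)·R1
REF = 
  [ -3,   1,  -1]
  [  0, 1/3, 2/3]

No row of the form [0 0 | nonzero], so the system is consistent. Back-substitution gives c₁ = 1, c₂ = 2: w = (1)·v₁ + (2)·v₂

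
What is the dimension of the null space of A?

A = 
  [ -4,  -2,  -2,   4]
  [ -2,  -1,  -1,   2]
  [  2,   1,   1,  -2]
nullity(A) = 3

Row reduce:
R2 → R2 - (1/2)·R1
R3 → R3 + (1/2)·R1
REF = 
  [ -4,  -2,  -2,   4]
  [  0,   0,   0,   0]
  [  0,   0,   0,   0]
Pivot columns: 1 → 1 pivot.
rank(A) = 1, so nullity(A) = 4 - 1 = 3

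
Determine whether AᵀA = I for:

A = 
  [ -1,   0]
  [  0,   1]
Yes

AᵀA = 
  [  1,   0]
  [  0,   1]
= I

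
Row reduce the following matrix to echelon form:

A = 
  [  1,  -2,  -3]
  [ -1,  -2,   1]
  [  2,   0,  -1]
Row operations:
R2 → R2 + (1)·R1
R3 → R3 - (2)·R1
R3 → R3 + (1)·R2

Resulting echelon form:
REF = 
  [  1,  -2,  -3]
  [  0,  -4,  -2]
  [  0,   0,   3]

Rank = 3 (number of non-zero pivot rows).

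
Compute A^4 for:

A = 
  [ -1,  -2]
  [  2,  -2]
A² = A·A:
A²[1,1] = (-1)(-1) + (-2)(2) = -3
A²[1,2] = (-1)(-2) + (-2)(-2) = 6
A²[2,1] = (2)(-1) + (-2)(2) = -6
A²[2,2] = (2)(-2) + (-2)(-2) = 0
A² = 
  [ -3,   6]
  [ -6,   0]

A^3 = A^2·A:
A^3[1,1] = (-3)(-1) + (6)(2) = 15
A^3[1,2] = (-3)(-2) + (6)(-2) = -6
A^3[2,1] = (-6)(-1) + (0)(2) = 6
A^3[2,2] = (-6)(-2) + (0)(-2) = 12
A^3 = 
  [ 15,  -6]
  [  6,  12]

A^4 = A^3·A:
A^4[1,1] = (15)(-1) + (-6)(2) = -27
A^4[1,2] = (15)(-2) + (-6)(-2) = -18
A^4[2,1] = (6)(-1) + (12)(2) = 18
A^4[2,2] = (6)(-2) + (12)(-2) = -36
A^4 = 
  [-27, -18]
  [ 18, -36]

Therefore
A^4 = 
  [-27, -18]
  [ 18, -36]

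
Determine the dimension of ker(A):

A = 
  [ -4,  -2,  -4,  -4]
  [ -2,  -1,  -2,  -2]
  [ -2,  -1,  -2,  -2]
nullity(A) = 3

Row reduce:
R2 → R2 - (1/2)·R1
R3 → R3 - (1/2)·R1
REF = 
  [ -4,  -2,  -4,  -4]
  [  0,   0,   0,   0]
  [  0,   0,   0,   0]
Pivot columns: 1 → 1 pivot.
rank(A) = 1, so nullity(A) = 4 - 1 = 3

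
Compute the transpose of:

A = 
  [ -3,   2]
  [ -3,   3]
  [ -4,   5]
Aᵀ = 
  [ -3,  -3,  -4]
  [  2,   3,   5]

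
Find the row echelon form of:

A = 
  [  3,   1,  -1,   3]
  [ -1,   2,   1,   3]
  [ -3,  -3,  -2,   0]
Row operations:
R2 → R2 + (1/3)·R1
R3 → R3 + (1)·R1
R3 → R3 + (6/7)·R2

Resulting echelon form:
REF = 
  [    3,     1,    -1,     3]
  [    0,   7/3,   2/3,     4]
  [    0,     0, -17/7,  45/7]

Rank = 3 (number of non-zero pivot rows).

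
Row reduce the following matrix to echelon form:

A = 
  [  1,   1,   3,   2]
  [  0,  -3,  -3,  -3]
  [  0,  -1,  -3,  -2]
Row operations:
R3 → R3 - (1/3)·R2

Resulting echelon form:
REF = 
  [  1,   1,   3,   2]
  [  0,  -3,  -3,  -3]
  [  0,   0,  -2,  -1]

Rank = 3 (number of non-zero pivot rows).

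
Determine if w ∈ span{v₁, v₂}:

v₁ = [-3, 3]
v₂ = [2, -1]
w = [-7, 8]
Yes

Form the augmented matrix and row-reduce:
[v₁|v₂|w] = 
  [ -3,   2,  -7]
  [  3,  -1,   8]
R2 → R2 + (1)·R1
REF = 
  [ -3,   2,  -7]
  [  0,   1,   1]

No row of the form [0 0 | nonzero], so the system is consistent. Back-substitution gives c₁ = 3, c₂ = 1: w = (3)·v₁ + (1)·v₂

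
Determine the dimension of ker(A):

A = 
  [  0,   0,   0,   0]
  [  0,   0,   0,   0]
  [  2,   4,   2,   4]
nullity(A) = 3

Row reduce:
Swap R1 ↔ R3
REF = 
  [  2,   4,   2,   4]
  [  0,   0,   0,   0]
  [  0,   0,   0,   0]
Pivot columns: 1 → 1 pivot.
rank(A) = 1, so nullity(A) = 4 - 1 = 3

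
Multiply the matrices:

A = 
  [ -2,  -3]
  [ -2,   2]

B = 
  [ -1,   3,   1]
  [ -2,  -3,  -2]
A is 2×2 and B is 2×3, so AB is 2×3. Each entry is (row of A)·(column of B):
AB[1,1] = (-2)(-1) + (-3)(-2) = 8
AB[1,2] = (-2)(3) + (-3)(-3) = 3
AB[1,3] = (-2)(1) + (-3)(-2) = 4
AB[2,1] = (-2)(-1) + (2)(-2) = -2
AB[2,2] = (-2)(3) + (2)(-3) = -12
AB[2,3] = (-2)(1) + (2)(-2) = -6

AB = 
  [  8,   3,   4]
  [ -2, -12,  -6]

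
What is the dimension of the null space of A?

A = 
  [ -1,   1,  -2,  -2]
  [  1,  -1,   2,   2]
nullity(A) = 3

Row reduce:
R2 → R2 + (1)·R1
REF = 
  [ -1,   1,  -2,  -2]
  [  0,   0,   0,   0]
Pivot columns: 1 → 1 pivot.
rank(A) = 1, so nullity(A) = 4 - 1 = 3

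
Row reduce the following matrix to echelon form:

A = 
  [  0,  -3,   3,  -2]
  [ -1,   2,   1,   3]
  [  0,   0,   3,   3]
Row operations:
Swap R1 ↔ R2

Resulting echelon form:
REF = 
  [ -1,   2,   1,   3]
  [  0,  -3,   3,  -2]
  [  0,   0,   3,   3]

Rank = 3 (number of non-zero pivot rows).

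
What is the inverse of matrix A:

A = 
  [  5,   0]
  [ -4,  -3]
det(A) = (5)(-3) - (0)(-4) = -15
For a 2×2 matrix, A⁻¹ = (1/det(A)) · [[d, -b], [-c, a]]
    = (-1/15) · [[-3, 0], [4, 5]]

A⁻¹ = 
  [  1/5,     0]
  [-4/15,  -1/3]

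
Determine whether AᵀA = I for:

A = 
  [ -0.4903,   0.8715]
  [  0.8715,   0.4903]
Yes

AᵀA = 
  [  0.9999,   0]
  [  0,   0.9999]
≈ I (equal to I up to the 4-dp rounding of the entries)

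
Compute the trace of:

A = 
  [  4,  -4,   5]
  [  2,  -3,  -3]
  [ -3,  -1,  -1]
0

tr(A) = 4 + -3 + -1 = 0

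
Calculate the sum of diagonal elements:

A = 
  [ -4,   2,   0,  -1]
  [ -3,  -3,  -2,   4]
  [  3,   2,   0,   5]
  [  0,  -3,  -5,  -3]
-10

tr(A) = -4 + -3 + 0 + -3 = -10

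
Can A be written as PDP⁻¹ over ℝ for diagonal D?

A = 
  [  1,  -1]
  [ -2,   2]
Yes

tr(A) = 3, det(A) = 0
Characteristic polynomial: λ² - tr(A)λ + det(A) = λ² - 3λ
λ² - 3λ = λ(λ - 3)
Eigenvalues: 3, 0
λ=0: alg. mult. = 1, geom. mult. = 2 - rank(A - (0)I) = 2 - 1 = 1
λ=3: alg. mult. = 1, geom. mult. = 2 - rank(A - (3)I) = 2 - 1 = 1
Sum of geometric multiplicities equals n, so A has n independent eigenvectors.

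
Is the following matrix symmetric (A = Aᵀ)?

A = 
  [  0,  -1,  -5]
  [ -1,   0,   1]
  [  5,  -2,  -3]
No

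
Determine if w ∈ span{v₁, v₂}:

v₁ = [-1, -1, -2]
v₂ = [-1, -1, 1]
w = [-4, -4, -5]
Yes

Form the augmented matrix and row-reduce:
[v₁|v₂|w] = 
  [ -1,  -1,  -4]
  [ -1,  -1,  -4]
  [ -2,   1,  -5]
R2 → R2 - (1)·R1
R3 → R3 - (2)·R1
Swap R2 ↔ R3
REF = 
  [ -1,  -1,  -4]
  [  0,   3,   3]
  [  0,   0,   0]

No row of the form [0 0 | nonzero], so the system is consistent. Back-substitution gives c₁ = 3, c₂ = 1: w = (3)·v₁ + (1)·v₂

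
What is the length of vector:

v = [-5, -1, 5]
7.141

||v||₂ = √((-5)² + (-1)² + (5)²) = √51 = 7.141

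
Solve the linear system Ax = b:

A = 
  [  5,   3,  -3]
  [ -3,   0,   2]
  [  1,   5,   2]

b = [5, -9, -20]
Row reduce the augmented matrix [A|b]:
R2 → R2 + (3/5)·R1
R3 → R3 - (1/5)·R1
R3 → R3 - (22/9)·R2
REF = 
  [    5,     3,    -3,     5]
  [    0,   9/5,   1/5,    -6]
  [    0,     0,  19/9, -19/3]

Back-substitution:
x₃ = (-19/3) / (19/9) = -3
x₂ = (-6 - (1/5)(-3)) / (9/5) = -3
x₁ = (5 - (3)(-3) - (-3)(-3)) / 5 = 1

x = [1, -3, -3]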